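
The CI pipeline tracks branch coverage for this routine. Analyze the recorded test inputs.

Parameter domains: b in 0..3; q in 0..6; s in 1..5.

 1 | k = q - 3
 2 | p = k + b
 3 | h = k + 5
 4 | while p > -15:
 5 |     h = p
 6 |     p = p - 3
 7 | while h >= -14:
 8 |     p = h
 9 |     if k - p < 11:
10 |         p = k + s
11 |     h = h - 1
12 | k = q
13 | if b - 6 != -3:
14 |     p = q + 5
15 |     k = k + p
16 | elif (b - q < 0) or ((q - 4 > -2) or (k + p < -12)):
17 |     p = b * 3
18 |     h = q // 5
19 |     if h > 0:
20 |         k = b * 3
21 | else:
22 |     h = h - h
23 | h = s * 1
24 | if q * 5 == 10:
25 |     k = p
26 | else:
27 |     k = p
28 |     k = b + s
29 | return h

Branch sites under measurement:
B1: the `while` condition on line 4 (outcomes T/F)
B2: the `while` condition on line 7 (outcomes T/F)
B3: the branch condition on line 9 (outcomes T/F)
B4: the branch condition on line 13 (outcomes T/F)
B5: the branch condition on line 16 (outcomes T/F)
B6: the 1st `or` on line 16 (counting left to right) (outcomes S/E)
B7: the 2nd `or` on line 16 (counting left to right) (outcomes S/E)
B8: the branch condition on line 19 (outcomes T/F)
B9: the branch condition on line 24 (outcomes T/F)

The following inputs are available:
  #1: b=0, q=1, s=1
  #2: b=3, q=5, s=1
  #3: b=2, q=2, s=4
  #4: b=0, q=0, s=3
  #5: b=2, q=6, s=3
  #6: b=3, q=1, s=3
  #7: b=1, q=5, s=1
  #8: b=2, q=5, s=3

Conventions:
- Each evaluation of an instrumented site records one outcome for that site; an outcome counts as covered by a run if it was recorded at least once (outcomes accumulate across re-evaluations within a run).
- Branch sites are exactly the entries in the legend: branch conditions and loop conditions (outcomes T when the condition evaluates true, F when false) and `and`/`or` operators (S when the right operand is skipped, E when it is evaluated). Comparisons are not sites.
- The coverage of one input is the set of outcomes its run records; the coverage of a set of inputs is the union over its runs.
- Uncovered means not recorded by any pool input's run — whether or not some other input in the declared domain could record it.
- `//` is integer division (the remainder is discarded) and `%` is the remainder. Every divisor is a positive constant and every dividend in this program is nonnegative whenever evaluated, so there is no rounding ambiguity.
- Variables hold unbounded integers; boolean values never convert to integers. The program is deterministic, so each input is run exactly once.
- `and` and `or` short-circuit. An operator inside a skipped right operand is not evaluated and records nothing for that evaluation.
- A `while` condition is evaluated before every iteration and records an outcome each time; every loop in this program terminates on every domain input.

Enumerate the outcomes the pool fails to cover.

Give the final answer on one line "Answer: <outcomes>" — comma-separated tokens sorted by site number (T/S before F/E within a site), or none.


test 1 (b=0, q=1, s=1) fires B1->T, B1->T, B1->T, B1->T, B1->T, B1->F, B2->T, B3->F, B2->F, B4->T, B9->F; hits B1=T, B1=F, B2=T, B2=F, B3=F, B4=T, B9=F
test 2 (b=3, q=5, s=1) fires B1->T, B1->T, B1->T, B1->T, B1->T, B1->T, B1->T, B1->F, B2->T, B3->F, B2->T, B3->F, B2->F, B4->F, ...; hits B1=T, B1=F, B2=T, B2=F, B3=F, B4=F, B5=T, B6=S, B8=T, B9=F
test 3 (b=2, q=2, s=4) fires B1->T, B1->T, B1->T, B1->T, B1->T, B1->T, B1->F, B2->T, B3->F, B2->F, B4->T, B9->T; hits B1=T, B1=F, B2=T, B2=F, B3=F, B4=T, B9=T
test 4 (b=0, q=0, s=3) fires B1->T, B1->T, B1->T, B1->T, B1->F, B2->T, B3->T, B2->T, B3->T, B2->T, B3->F, B2->F, B4->T, B9->F; hits B1=T, B1=F, B2=T, B2=F, B3=T, B3=F, B4=T, B9=F
test 5 (b=2, q=6, s=3) fires B1->T, B1->T, B1->T, B1->T, B1->T, B1->T, B1->T, B1->F, B2->T, B3->F, B2->T, B3->F, B2->F, B4->T, ...; hits B1=T, B1=F, B2=T, B2=F, B3=F, B4=T, B9=F
test 6 (b=3, q=1, s=3) fires B1->T, B1->T, B1->T, B1->T, B1->T, B1->T, B1->F, B2->T, B3->F, B2->F, B4->F, B6->E, B7->E, B5->T, ...; hits B1=T, B1=F, B2=T, B2=F, B3=F, B4=F, B5=T, B6=E, B7=E, B8=F, B9=F
test 7 (b=1, q=5, s=1) fires B1->T, B1->T, B1->T, B1->T, B1->T, B1->T, B1->F, B2->T, B3->F, B2->T, B3->F, B2->T, B3->F, B2->F, ...; hits B1=T, B1=F, B2=T, B2=F, B3=F, B4=T, B9=F
test 8 (b=2, q=5, s=3) fires B1->T, B1->T, B1->T, B1->T, B1->T, B1->T, B1->T, B1->F, B2->T, B3->F, B2->F, B4->T, B9->F; hits B1=T, B1=F, B2=T, B2=F, B3=F, B4=T, B9=F
union over the pool: B1=T, B1=F, B2=T, B2=F, B3=T, B3=F, B4=T, B4=F, B5=T, B6=S, B6=E, B7=E, B8=T, B8=F, B9=T, B9=F
uncovered (2 of 18): B5=F, B7=S
Answer: B5=F, B7=S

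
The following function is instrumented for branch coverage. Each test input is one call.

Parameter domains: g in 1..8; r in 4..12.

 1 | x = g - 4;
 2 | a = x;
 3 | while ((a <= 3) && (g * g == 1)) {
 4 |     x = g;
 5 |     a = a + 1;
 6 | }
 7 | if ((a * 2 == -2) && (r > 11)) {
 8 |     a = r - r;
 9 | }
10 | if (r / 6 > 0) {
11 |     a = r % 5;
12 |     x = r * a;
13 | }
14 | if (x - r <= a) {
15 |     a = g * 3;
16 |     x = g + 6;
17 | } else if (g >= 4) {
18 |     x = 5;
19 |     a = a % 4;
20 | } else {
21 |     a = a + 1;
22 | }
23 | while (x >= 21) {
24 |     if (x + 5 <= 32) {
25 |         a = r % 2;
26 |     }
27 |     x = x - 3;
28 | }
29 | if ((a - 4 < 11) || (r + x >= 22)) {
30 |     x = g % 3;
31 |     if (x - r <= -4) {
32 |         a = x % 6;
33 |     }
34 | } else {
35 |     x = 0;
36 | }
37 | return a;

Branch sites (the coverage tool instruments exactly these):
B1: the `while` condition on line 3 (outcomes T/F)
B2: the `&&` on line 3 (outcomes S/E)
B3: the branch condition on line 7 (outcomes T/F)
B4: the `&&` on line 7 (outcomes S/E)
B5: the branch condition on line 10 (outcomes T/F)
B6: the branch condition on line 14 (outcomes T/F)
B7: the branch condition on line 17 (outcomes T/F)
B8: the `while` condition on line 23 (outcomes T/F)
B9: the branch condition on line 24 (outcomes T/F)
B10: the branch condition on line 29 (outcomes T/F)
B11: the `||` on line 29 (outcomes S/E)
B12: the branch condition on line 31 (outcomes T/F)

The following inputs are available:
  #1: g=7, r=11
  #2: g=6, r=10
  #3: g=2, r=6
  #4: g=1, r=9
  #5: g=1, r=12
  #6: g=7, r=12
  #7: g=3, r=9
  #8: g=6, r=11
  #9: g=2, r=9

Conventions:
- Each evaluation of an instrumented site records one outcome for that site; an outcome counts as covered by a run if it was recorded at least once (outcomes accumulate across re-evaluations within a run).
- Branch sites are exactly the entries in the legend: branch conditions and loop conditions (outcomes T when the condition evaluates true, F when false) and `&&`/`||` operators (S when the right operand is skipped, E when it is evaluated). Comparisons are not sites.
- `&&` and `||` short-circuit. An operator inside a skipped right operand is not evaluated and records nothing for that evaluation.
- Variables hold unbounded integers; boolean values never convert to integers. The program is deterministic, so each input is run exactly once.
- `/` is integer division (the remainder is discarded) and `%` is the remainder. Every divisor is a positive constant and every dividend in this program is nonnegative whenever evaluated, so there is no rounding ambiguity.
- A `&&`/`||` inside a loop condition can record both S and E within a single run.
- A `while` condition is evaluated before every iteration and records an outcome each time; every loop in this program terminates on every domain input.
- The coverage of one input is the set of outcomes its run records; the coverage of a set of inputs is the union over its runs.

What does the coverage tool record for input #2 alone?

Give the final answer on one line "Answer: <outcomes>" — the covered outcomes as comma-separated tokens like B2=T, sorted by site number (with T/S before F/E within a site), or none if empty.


Tracing the run of input #2 (g=6, r=10):
  B2->E, B1->F, B4->S, B3->F, B5->T, B6->T, B8->F, B11->E, B10->T, B12->T
as a set, this run covers: B1=F, B2=E, B3=F, B4=S, B5=T, B6=T, B8=F, B10=T, B11=E, B12=T
Answer: B1=F, B2=E, B3=F, B4=S, B5=T, B6=T, B8=F, B10=T, B11=E, B12=T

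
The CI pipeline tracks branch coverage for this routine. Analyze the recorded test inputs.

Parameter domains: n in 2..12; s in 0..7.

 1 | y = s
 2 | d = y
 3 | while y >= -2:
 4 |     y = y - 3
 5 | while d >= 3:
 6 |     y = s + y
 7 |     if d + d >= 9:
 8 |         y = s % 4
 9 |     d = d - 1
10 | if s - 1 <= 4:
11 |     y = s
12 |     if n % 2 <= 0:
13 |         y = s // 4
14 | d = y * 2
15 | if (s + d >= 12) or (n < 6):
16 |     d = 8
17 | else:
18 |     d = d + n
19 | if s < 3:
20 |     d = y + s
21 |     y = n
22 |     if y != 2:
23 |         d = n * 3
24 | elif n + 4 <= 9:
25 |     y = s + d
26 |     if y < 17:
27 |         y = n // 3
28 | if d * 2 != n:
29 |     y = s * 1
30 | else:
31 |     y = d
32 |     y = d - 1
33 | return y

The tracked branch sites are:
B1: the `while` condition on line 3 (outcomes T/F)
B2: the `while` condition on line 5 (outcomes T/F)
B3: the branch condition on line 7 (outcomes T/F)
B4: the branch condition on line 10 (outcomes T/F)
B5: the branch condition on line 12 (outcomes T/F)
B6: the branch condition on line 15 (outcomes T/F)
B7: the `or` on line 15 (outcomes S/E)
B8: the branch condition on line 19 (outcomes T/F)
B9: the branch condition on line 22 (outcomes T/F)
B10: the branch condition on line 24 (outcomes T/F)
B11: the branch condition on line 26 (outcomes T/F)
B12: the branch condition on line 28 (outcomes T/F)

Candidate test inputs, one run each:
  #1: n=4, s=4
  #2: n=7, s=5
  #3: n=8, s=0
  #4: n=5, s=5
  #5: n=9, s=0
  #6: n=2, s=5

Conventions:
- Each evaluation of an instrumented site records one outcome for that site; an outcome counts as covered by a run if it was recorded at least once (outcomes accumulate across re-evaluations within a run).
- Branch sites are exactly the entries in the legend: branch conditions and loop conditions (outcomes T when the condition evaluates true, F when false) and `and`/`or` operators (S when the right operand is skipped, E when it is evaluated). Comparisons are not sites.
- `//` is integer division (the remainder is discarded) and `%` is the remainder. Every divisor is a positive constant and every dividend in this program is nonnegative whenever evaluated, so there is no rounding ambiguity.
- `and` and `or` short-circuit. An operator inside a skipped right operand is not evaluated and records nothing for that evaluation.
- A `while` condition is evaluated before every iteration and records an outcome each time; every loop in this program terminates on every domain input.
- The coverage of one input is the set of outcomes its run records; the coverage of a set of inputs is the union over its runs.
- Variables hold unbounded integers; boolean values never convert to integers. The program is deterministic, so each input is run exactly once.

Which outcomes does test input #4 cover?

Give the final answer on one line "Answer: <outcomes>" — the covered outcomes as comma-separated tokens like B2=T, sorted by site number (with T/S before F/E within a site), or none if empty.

Running input #4 (n=5, s=5), event by event:
  B1->T, B1->T, B1->T, B1->F, B2->T, B3->T, B2->T, B3->F, B2->T, B3->F
  B2->F, B4->T, B5->F, B7->S, B6->T, B8->F, B10->T, B11->T, B12->T
collecting distinct outcomes: B1=T, B1=F, B2=T, B2=F, B3=T, B3=F, B4=T, B5=F, B6=T, B7=S, B8=F, B10=T, B11=T, B12=T

Answer: B1=T, B1=F, B2=T, B2=F, B3=T, B3=F, B4=T, B5=F, B6=T, B7=S, B8=F, B10=T, B11=T, B12=T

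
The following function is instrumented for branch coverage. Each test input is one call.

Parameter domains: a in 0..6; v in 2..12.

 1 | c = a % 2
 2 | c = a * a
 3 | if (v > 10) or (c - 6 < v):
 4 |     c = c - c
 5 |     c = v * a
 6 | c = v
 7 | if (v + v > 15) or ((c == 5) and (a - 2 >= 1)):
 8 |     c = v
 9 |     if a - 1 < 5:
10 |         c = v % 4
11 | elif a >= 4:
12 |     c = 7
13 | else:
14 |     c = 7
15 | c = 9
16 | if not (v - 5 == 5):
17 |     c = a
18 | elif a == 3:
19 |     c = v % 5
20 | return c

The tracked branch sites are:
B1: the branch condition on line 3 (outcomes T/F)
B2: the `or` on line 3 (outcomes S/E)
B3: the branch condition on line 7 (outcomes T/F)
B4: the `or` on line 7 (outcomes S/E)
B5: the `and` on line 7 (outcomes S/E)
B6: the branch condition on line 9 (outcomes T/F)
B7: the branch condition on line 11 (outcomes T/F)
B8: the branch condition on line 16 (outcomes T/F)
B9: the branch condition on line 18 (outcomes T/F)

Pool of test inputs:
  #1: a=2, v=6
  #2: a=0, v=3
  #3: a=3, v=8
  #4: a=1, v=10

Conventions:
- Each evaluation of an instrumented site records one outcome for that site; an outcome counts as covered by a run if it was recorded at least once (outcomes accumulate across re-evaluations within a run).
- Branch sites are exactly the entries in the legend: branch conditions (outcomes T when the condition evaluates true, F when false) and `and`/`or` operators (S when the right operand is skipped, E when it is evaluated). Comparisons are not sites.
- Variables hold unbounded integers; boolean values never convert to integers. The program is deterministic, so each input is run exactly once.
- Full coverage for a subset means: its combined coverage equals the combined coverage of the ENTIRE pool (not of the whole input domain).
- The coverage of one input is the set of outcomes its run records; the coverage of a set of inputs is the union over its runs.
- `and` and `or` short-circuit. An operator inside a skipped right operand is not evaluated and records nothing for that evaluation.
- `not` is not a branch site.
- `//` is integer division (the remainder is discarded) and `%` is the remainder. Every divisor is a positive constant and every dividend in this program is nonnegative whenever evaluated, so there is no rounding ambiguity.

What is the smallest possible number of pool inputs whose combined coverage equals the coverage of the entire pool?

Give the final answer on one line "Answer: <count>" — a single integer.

run #1 (a=2, v=6) runs B2->E, B1->T, B4->E, B5->S, B3->F, B7->F, B8->T; records B1=T, B2=E, B3=F, B4=E, B5=S, B7=F, B8=T
run #2 (a=0, v=3) runs B2->E, B1->T, B4->E, B5->S, B3->F, B7->F, B8->T; records B1=T, B2=E, B3=F, B4=E, B5=S, B7=F, B8=T
run #3 (a=3, v=8) runs B2->E, B1->T, B4->S, B3->T, B6->T, B8->T; records B1=T, B2=E, B3=T, B4=S, B6=T, B8=T
run #4 (a=1, v=10) runs B2->E, B1->T, B4->S, B3->T, B6->T, B8->F, B9->F; records B1=T, B2=E, B3=T, B4=S, B6=T, B8=F, B9=F
together the pool reaches 12 outcomes: B1=T, B2=E, B3=T, B3=F, B4=S, B4=E, B5=S, B6=T, B7=F, B8=T, B8=F, B9=F
every size-1 subset falls short of the 12 outcomes (best: 7/12)
the canonical winner is {1, 4}: size 2, full 12-outcome coverage, earliest index list among size-2 covers

Answer: 2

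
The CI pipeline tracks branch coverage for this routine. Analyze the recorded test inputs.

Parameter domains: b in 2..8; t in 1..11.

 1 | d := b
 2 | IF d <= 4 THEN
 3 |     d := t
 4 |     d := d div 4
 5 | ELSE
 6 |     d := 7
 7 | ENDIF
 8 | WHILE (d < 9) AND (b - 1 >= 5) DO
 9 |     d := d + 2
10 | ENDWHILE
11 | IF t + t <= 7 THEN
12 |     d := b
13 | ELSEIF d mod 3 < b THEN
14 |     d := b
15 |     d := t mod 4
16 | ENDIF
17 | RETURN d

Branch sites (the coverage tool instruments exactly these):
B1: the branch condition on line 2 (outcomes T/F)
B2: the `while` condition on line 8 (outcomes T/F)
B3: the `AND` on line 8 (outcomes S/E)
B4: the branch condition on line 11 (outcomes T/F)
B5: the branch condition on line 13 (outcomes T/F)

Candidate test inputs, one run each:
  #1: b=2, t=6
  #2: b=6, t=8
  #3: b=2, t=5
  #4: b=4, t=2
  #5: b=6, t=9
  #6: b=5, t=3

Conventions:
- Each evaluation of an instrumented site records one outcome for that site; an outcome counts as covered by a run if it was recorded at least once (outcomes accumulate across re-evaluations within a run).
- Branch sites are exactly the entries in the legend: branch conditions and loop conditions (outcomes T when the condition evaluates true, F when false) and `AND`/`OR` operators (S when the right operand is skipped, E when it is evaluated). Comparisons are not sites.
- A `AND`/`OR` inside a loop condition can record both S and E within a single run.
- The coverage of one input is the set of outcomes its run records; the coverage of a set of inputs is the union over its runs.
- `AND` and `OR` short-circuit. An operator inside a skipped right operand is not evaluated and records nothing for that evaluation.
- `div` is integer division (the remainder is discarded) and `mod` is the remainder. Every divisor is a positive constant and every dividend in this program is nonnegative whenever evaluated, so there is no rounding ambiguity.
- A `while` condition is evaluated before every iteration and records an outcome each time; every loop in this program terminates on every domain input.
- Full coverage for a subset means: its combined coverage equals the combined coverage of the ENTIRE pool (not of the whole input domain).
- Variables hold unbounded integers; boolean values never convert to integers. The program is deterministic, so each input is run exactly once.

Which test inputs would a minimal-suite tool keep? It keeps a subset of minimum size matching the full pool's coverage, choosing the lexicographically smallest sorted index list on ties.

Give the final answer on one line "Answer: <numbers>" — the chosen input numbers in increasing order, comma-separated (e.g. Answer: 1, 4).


test 1 (b=2, t=6) hits B1=T, B2=F, B3=E, B4=F, B5=T
test 2 (b=6, t=8) hits B1=F, B2=T, B2=F, B3=S, B3=E, B4=F, B5=T
test 3 (b=2, t=5) hits B1=T, B2=F, B3=E, B4=F, B5=T
test 4 (b=4, t=2) hits B1=T, B2=F, B3=E, B4=T
test 5 (b=6, t=9) hits B1=F, B2=T, B2=F, B3=S, B3=E, B4=F, B5=T
test 6 (b=5, t=3) hits B1=F, B2=F, B3=E, B4=T
pool-wide coverage (9 outcomes): B1=T, B1=F, B2=T, B2=F, B3=S, B3=E, B4=T, B4=F, B5=T
checked all size-1 subsets: none covers 9 outcomes (max 7/9)
the canonical winner is {2, 4}: size 2, full 9-outcome coverage, earliest index list among size-2 covers
Answer: 2, 4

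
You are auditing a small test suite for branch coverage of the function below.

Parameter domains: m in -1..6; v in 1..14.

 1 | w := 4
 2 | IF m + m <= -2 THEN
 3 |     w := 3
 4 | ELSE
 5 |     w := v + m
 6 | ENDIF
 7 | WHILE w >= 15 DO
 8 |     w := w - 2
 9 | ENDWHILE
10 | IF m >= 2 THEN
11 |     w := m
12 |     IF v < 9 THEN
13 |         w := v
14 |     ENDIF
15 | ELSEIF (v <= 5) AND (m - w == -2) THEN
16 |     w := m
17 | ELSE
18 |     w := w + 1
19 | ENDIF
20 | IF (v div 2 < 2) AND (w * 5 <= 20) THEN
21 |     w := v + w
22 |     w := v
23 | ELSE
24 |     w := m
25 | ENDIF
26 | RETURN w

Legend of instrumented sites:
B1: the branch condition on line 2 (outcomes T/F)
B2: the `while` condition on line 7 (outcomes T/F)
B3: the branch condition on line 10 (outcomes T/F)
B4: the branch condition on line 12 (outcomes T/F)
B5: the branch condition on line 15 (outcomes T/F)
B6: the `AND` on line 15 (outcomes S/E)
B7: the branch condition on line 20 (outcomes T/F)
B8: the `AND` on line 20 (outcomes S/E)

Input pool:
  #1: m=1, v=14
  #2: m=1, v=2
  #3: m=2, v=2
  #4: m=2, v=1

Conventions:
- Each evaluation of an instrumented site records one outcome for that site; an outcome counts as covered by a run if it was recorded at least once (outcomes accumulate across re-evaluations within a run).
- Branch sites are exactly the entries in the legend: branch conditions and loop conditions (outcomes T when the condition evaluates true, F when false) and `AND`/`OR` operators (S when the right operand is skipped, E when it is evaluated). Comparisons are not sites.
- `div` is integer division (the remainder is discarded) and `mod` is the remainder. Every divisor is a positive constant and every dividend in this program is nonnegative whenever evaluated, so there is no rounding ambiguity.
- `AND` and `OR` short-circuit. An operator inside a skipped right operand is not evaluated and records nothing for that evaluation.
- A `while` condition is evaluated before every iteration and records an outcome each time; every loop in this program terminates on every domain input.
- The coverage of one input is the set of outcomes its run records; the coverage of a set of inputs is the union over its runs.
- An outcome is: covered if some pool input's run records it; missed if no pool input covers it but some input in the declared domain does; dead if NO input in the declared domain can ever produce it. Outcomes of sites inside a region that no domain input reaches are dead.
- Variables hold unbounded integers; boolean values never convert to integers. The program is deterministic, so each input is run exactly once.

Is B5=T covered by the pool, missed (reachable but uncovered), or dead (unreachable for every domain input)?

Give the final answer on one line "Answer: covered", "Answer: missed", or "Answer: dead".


B5=T is recorded by pool input(s) 2 -> covered
Answer: covered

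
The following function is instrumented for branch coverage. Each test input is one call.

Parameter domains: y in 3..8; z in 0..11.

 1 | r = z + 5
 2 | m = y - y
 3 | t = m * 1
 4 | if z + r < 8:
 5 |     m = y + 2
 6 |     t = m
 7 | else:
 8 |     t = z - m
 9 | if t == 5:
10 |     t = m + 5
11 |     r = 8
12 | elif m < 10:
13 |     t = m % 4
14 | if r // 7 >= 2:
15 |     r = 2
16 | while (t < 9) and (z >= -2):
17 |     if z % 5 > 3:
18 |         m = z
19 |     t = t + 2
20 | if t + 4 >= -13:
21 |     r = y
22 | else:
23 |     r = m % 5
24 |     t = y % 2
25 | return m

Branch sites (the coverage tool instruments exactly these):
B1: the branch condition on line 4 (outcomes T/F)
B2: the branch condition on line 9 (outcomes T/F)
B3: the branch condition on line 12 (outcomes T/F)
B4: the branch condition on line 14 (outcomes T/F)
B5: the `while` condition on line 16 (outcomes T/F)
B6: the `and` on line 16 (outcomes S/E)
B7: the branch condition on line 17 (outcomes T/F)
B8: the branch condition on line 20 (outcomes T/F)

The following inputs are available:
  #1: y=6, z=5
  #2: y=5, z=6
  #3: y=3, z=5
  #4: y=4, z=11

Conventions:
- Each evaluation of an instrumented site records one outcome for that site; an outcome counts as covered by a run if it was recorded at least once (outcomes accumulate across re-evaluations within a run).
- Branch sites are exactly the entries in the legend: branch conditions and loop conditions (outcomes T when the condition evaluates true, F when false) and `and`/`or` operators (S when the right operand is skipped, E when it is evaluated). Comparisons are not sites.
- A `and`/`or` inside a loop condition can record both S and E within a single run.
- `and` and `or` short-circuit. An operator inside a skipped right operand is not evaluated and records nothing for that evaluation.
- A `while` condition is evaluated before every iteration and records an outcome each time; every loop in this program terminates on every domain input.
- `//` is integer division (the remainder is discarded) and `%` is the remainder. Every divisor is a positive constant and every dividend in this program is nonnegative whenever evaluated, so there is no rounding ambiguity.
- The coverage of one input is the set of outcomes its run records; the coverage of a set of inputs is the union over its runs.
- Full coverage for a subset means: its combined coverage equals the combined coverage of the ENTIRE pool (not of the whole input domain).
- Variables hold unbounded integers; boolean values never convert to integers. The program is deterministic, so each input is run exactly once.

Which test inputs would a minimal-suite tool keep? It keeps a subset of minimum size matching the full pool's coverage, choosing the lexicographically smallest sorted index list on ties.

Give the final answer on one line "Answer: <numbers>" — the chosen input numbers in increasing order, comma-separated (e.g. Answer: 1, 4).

input #1 (y=6, z=5): events B1->F, B2->T, B4->F, B6->E, B5->T, B7->F, B6->E, B5->T, B7->F, B6->S, B5->F, B8->T; covers B1=F, B2=T, B4=F, B5=T, B5=F, B6=S, B6=E, B7=F, B8=T
input #2 (y=5, z=6): events B1->F, B2->F, B3->T, B4->F, B6->E, B5->T, B7->F, B6->E, B5->T, B7->F, B6->E, B5->T, B7->F, B6->E, ...; covers B1=F, B2=F, B3=T, B4=F, B5=T, B5=F, B6=S, B6=E, B7=F, B8=T
input #3 (y=3, z=5): events B1->F, B2->T, B4->F, B6->E, B5->T, B7->F, B6->E, B5->T, B7->F, B6->S, B5->F, B8->T; covers B1=F, B2=T, B4=F, B5=T, B5=F, B6=S, B6=E, B7=F, B8=T
input #4 (y=4, z=11): events B1->F, B2->F, B3->T, B4->T, B6->E, B5->T, B7->F, B6->E, B5->T, B7->F, B6->E, B5->T, B7->F, B6->E, ...; covers B1=F, B2=F, B3=T, B4=T, B5=T, B5=F, B6=S, B6=E, B7=F, B8=T
the full pool covers 12 outcomes: B1=F, B2=T, B2=F, B3=T, B4=T, B4=F, B5=T, B5=F, B6=S, B6=E, B7=F, B8=T
size 1 is not enough: best union over all size-1 subsets is 10/12
the canonical winner is {1, 4}: size 2, full 12-outcome coverage, earliest index list among size-2 covers

Answer: 1, 4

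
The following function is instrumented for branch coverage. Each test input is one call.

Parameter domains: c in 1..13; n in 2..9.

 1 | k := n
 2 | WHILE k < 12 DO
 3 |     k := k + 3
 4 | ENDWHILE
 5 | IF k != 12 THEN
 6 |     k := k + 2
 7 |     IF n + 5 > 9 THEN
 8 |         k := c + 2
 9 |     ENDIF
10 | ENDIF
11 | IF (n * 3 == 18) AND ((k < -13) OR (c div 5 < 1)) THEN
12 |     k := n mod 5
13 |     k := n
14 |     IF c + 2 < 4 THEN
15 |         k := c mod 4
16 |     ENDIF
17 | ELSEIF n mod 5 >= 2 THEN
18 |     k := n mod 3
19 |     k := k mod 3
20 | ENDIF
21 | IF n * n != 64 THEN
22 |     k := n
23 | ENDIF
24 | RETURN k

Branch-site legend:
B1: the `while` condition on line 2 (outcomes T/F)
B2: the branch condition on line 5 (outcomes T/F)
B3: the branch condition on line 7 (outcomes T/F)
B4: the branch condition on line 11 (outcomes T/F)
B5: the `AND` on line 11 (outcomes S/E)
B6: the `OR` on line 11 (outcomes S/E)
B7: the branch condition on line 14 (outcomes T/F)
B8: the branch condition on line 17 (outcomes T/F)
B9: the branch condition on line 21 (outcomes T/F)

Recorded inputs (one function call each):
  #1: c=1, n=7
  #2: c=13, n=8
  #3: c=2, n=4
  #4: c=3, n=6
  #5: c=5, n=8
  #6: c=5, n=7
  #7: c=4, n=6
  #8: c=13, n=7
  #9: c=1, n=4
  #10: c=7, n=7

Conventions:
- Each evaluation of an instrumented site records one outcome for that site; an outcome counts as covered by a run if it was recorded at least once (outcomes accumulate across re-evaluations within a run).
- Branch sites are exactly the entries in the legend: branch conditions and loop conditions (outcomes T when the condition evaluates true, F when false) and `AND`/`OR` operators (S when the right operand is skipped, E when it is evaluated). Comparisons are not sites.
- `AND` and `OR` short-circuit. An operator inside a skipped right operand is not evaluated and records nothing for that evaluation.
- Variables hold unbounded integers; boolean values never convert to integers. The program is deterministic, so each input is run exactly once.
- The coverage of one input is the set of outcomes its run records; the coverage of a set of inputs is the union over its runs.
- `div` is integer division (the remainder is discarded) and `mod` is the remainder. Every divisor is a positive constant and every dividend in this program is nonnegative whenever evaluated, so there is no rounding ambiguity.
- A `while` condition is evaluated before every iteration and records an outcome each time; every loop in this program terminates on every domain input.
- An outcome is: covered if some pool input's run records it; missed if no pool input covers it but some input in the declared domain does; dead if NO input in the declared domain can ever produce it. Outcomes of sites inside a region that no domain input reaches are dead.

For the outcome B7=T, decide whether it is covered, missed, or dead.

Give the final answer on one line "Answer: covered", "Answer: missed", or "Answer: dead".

no pool input records B7=T
but domain input (c=1, n=6) does record it -> reachable, so missed

Answer: missed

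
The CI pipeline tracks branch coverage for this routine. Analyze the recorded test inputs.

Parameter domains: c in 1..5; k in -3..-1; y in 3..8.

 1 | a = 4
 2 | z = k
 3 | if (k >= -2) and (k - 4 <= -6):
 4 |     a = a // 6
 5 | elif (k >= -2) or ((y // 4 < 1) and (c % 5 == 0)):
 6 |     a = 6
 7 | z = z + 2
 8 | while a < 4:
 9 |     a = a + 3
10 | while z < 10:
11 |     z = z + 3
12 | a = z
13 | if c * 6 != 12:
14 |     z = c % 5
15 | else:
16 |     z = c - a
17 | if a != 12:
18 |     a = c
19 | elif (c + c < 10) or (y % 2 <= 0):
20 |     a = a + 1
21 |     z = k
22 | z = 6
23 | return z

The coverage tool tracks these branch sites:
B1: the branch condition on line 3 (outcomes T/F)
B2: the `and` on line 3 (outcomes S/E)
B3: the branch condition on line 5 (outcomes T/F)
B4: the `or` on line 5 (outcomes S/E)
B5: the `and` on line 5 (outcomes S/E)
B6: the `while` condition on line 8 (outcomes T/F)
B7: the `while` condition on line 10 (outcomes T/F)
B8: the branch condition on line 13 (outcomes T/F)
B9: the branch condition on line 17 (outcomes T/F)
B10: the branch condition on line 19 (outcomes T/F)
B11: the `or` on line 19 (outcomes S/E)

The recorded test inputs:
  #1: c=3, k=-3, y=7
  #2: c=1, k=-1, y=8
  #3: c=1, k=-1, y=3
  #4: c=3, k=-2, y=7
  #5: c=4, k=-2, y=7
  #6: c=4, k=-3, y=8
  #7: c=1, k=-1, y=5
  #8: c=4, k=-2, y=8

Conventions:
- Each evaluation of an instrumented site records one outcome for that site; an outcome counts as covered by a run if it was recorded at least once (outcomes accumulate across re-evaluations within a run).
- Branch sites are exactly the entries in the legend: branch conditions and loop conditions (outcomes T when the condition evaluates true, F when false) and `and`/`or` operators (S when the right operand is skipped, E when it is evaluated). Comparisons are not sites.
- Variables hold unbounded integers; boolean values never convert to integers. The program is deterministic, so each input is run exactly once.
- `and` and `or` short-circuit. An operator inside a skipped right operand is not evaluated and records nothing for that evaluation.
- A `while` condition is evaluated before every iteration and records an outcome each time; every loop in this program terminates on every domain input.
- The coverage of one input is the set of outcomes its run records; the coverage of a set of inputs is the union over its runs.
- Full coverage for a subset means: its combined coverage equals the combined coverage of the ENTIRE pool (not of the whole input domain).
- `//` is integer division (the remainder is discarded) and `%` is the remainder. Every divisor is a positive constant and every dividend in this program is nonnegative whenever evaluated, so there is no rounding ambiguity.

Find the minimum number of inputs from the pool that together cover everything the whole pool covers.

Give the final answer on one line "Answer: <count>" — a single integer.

run #1 (c=3, k=-3, y=7) records B1=F, B2=S, B3=F, B4=E, B5=S, B6=F, B7=T, B7=F, B8=T, B9=T
run #2 (c=1, k=-1, y=8) records B1=F, B2=E, B3=T, B4=S, B6=F, B7=T, B7=F, B8=T, B9=T
run #3 (c=1, k=-1, y=3) records B1=F, B2=E, B3=T, B4=S, B6=F, B7=T, B7=F, B8=T, B9=T
run #4 (c=3, k=-2, y=7) records B1=T, B2=E, B6=T, B6=F, B7=T, B7=F, B8=T, B9=F, B10=T, B11=S
run #5 (c=4, k=-2, y=7) records B1=T, B2=E, B6=T, B6=F, B7=T, B7=F, B8=T, B9=F, B10=T, B11=S
run #6 (c=4, k=-3, y=8) records B1=F, B2=S, B3=F, B4=E, B5=S, B6=F, B7=T, B7=F, B8=T, B9=T
run #7 (c=1, k=-1, y=5) records B1=F, B2=E, B3=T, B4=S, B6=F, B7=T, B7=F, B8=T, B9=T
run #8 (c=4, k=-2, y=8) records B1=T, B2=E, B6=T, B6=F, B7=T, B7=F, B8=T, B9=F, B10=T, B11=S
together the pool reaches 18 outcomes: B1=T, B1=F, B2=S, B2=E, B3=T, B3=F, B4=S, B4=E, B5=S, B6=T, B6=F, B7=T, B7=F, B8=T, B9=T, B9=F, B10=T, B11=S
no size-1 subset reaches all 18 outcomes (best union: 10/18)
no size-2 subset reaches all 18 outcomes (best union: 16/18)
size 3: inputs {1, 2, 4} cover all 18 outcomes, and no lexicographically smaller subset of this size does

Answer: 3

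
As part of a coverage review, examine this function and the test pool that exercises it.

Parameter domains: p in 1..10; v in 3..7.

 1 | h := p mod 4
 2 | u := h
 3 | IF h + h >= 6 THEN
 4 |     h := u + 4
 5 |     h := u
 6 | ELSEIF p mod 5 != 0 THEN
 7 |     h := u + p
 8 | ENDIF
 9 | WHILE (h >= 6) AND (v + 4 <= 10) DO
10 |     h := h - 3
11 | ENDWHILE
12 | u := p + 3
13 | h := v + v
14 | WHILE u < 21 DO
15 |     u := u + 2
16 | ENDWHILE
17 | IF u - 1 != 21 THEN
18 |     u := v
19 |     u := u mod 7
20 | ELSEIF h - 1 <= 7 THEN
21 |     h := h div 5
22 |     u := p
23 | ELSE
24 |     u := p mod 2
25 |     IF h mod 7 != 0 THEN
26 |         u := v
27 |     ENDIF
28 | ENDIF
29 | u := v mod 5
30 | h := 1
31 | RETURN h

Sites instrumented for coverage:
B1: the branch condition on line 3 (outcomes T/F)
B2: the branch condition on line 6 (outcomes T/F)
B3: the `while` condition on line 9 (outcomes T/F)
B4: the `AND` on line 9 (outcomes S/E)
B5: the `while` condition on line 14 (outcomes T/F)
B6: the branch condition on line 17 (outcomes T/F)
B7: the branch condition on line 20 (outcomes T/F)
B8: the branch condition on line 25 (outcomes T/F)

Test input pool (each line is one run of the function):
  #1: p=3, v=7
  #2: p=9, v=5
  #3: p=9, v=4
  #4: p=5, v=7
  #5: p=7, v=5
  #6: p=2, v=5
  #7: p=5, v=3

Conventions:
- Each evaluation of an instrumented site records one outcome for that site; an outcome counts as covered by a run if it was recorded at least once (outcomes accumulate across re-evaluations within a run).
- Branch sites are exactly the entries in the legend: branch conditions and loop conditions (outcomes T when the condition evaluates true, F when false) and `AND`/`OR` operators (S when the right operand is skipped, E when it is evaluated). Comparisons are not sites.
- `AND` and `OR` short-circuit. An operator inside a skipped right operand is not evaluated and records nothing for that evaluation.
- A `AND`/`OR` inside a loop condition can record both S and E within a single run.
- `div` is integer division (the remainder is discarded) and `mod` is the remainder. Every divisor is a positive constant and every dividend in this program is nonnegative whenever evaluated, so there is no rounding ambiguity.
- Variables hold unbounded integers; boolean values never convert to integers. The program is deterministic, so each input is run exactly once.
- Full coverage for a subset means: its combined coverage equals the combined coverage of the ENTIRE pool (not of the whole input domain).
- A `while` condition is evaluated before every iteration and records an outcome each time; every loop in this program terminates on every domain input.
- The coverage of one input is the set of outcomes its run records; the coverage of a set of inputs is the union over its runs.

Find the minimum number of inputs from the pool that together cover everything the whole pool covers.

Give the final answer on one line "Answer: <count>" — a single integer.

run #1 (p=3, v=7) runs B1->T, B4->S, B3->F, B5->T, B5->T, B5->T, B5->T, B5->T, B5->T, B5->T, B5->T, B5->F, B6->F, B7->F, ...; records B1=T, B3=F, B4=S, B5=T, B5=F, B6=F, B7=F, B8=F
run #2 (p=9, v=5) runs B1->F, B2->T, B4->E, B3->T, B4->E, B3->T, B4->S, B3->F, B5->T, B5->T, B5->T, B5->T, B5->T, B5->F, ...; records B1=F, B2=T, B3=T, B3=F, B4=S, B4=E, B5=T, B5=F, B6=F, B7=F, B8=T
run #3 (p=9, v=4) runs B1->F, B2->T, B4->E, B3->T, B4->E, B3->T, B4->S, B3->F, B5->T, B5->T, B5->T, B5->T, B5->T, B5->F, ...; records B1=F, B2=T, B3=T, B3=F, B4=S, B4=E, B5=T, B5=F, B6=F, B7=T
run #4 (p=5, v=7) runs B1->F, B2->F, B4->S, B3->F, B5->T, B5->T, B5->T, B5->T, B5->T, B5->T, B5->T, B5->F, B6->F, B7->F, ...; records B1=F, B2=F, B3=F, B4=S, B5=T, B5=F, B6=F, B7=F, B8=F
run #5 (p=7, v=5) runs B1->T, B4->S, B3->F, B5->T, B5->T, B5->T, B5->T, B5->T, B5->T, B5->F, B6->F, B7->F, B8->T; records B1=T, B3=F, B4=S, B5=T, B5=F, B6=F, B7=F, B8=T
run #6 (p=2, v=5) runs B1->F, B2->T, B4->S, B3->F, B5->T, B5->T, B5->T, B5->T, B5->T, B5->T, B5->T, B5->T, B5->F, B6->T; records B1=F, B2=T, B3=F, B4=S, B5=T, B5=F, B6=T
run #7 (p=5, v=3) runs B1->F, B2->F, B4->S, B3->F, B5->T, B5->T, B5->T, B5->T, B5->T, B5->T, B5->T, B5->F, B6->F, B7->T; records B1=F, B2=F, B3=F, B4=S, B5=T, B5=F, B6=F, B7=T
pool-wide coverage (16 outcomes): B1=T, B1=F, B2=T, B2=F, B3=T, B3=F, B4=S, B4=E, B5=T, B5=F, B6=T, B6=F, B7=T, B7=F, B8=T, B8=F
size 1 is not enough: best union over all size-1 subsets is 11/16
size 2 is not enough: best union over all size-2 subsets is 13/16
size 3 is not enough: best union over all size-3 subsets is 15/16
the canonical winner is {1, 2, 6, 7}: size 4, full 16-outcome coverage, earliest index list among size-4 covers

Answer: 4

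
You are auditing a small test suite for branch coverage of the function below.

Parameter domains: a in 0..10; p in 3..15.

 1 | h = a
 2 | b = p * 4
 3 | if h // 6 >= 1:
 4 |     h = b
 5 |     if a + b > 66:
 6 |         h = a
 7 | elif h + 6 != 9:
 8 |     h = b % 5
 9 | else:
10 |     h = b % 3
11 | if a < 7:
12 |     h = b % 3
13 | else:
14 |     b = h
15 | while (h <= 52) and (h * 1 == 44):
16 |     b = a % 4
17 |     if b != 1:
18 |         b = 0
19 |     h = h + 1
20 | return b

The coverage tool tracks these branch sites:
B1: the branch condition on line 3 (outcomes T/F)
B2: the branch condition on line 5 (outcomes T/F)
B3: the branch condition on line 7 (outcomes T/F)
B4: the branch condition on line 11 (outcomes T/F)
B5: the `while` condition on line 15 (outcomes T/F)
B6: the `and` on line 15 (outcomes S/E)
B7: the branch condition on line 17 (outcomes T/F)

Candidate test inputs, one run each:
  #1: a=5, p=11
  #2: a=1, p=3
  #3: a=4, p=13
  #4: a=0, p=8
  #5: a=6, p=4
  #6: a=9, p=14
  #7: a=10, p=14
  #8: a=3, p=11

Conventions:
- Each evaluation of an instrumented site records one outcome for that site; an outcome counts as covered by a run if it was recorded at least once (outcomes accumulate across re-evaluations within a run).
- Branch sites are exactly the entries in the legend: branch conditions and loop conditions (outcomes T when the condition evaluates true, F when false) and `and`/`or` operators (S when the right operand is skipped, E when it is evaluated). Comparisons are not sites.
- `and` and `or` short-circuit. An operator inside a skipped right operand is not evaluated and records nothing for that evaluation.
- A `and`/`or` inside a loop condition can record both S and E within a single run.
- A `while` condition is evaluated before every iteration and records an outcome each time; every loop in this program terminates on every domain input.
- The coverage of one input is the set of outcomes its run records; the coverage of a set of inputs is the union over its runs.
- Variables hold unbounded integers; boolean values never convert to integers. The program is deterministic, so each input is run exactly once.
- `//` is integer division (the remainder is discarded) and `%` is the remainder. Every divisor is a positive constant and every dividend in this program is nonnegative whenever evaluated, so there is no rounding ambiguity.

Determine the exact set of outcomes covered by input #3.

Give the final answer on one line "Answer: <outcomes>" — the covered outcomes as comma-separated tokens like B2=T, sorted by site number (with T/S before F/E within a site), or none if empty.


Tracing the run of input #3 (a=4, p=13):
  B1->F, B3->T, B4->T, B6->E, B5->F
deduplicating events, the covered set is: B1=F, B3=T, B4=T, B5=F, B6=E
Answer: B1=F, B3=T, B4=T, B5=F, B6=E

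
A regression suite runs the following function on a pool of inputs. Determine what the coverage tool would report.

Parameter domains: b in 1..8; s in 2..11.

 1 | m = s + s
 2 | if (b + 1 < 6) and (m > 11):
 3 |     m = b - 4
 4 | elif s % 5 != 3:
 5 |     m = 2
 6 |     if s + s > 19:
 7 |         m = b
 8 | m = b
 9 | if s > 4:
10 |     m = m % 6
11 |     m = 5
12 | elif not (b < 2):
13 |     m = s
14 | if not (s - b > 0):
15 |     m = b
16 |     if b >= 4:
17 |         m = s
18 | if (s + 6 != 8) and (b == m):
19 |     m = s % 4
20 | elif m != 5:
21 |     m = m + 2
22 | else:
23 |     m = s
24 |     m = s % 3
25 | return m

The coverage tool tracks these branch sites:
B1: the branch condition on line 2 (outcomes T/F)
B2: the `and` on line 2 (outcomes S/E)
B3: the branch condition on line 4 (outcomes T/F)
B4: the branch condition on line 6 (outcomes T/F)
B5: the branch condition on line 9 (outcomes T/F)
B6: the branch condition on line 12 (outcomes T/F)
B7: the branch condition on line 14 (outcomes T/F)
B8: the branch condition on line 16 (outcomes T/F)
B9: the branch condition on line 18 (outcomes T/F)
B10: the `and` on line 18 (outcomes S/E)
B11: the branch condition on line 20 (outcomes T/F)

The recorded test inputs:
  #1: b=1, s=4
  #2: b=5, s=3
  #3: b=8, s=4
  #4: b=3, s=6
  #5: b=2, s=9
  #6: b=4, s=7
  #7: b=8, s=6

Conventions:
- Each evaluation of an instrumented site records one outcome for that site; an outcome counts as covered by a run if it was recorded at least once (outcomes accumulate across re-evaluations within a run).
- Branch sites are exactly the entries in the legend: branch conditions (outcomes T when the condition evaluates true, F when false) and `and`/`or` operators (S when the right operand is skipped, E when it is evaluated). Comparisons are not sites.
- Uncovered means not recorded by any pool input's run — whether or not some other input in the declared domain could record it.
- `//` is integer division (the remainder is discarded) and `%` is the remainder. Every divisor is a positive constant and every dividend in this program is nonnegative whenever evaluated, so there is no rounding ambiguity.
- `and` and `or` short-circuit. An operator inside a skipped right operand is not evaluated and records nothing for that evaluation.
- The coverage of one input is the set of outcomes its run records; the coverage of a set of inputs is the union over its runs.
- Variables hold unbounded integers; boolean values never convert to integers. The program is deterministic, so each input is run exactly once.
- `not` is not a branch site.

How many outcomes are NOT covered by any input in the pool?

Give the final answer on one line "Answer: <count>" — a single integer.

input #1 (b=1, s=4): covers B1=F, B2=E, B3=T, B4=F, B5=F, B6=F, B7=F, B9=T, B10=E
input #2 (b=5, s=3): covers B1=F, B2=S, B3=F, B5=F, B6=T, B7=T, B8=T, B9=F, B10=E, B11=T
input #3 (b=8, s=4): covers B1=F, B2=S, B3=T, B4=F, B5=F, B6=T, B7=T, B8=T, B9=F, B10=E, B11=T
input #4 (b=3, s=6): covers B1=T, B2=E, B5=T, B7=F, B9=F, B10=E, B11=F
input #5 (b=2, s=9): covers B1=T, B2=E, B5=T, B7=F, B9=F, B10=E, B11=F
input #6 (b=4, s=7): covers B1=T, B2=E, B5=T, B7=F, B9=F, B10=E, B11=F
input #7 (b=8, s=6): covers B1=F, B2=S, B3=T, B4=F, B5=T, B7=T, B8=T, B9=F, B10=E, B11=T
union over the pool: B1=T, B1=F, B2=S, B2=E, B3=T, B3=F, B4=F, B5=T, B5=F, B6=T, B6=F, B7=T, B7=F, B8=T, B9=T, B9=F, B10=E, B11=T, B11=F
uncovered (3 of 22): B4=T, B8=F, B10=S

Answer: 3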